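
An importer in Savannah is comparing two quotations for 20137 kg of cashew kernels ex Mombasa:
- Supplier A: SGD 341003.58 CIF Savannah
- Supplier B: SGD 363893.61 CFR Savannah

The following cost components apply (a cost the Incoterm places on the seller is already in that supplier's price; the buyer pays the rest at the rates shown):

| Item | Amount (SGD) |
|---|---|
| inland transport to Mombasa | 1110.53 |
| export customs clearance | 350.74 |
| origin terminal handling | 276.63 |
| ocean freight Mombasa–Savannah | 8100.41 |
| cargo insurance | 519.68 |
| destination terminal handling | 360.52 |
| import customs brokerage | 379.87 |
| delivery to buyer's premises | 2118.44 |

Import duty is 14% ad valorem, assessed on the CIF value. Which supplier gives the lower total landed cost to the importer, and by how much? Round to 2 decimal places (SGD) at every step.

Supplier A is cheaper by SGD 26687.07

Supplier A (CIF):
The CIF price already equals the CIF value: 341003.58
Import duty = 341003.58 × 14% = 47740.50
Buyer bears (A): 360.52 + 379.87 + 2118.44 = 2858.83
Landed cost (A) = invoice 341003.58 + 2858.83 + duty 47740.50 = 391602.91
Supplier B (CFR):
CIF value = CFR price + insurance = 363893.61 + 519.68 = 364413.29
Import duty = 364413.29 × 14% = 51017.86
Buyer bears (B): 519.68 + 360.52 + 379.87 + 2118.44 = 3378.51
Landed cost (B) = invoice 363893.61 + 3378.51 + duty 51017.86 = 418289.98
Difference = |391602.91 − 418289.98| = 26687.07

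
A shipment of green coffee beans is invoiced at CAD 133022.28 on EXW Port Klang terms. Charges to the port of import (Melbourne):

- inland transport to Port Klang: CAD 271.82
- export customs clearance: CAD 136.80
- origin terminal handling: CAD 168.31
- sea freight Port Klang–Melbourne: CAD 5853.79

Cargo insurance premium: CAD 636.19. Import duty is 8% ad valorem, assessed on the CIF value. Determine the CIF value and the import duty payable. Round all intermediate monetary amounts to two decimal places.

CIF = EXW price + pre-shipment costs + freight + insurance
CIF = 133022.28 + 271.82 + 136.80 + 168.31 + 5853.79 + 636.19 = 140089.19
Import duty = 140089.19 × 8% = 11207.14

CIF value: CAD 140089.19; import duty: CAD 11207.14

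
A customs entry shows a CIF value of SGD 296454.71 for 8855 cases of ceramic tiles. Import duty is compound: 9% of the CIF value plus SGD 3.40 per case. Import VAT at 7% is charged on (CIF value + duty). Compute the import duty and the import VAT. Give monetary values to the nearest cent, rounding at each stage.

Ad valorem component: 296454.71 × 9% = 26680.92
Specific component: 8855 × 3.40 = 30107.00
Import duty = 26680.92 + 30107.00 = 56787.92
VAT base = CIF + duty = 296454.71 + 56787.92 = 353242.63
Import VAT = 353242.63 × 7% = 24726.98

Import duty: SGD 56787.92; import VAT: SGD 24726.98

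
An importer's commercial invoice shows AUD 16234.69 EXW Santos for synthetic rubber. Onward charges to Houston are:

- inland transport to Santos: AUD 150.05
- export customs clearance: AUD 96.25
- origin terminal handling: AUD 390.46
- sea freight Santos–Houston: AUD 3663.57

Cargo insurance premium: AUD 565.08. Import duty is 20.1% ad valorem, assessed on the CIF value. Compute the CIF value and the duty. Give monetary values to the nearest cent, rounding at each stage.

CIF value: AUD 21100.10; import duty: AUD 4241.12

CIF = EXW price + pre-shipment costs + freight + insurance
CIF = 16234.69 + 150.05 + 96.25 + 390.46 + 3663.57 + 565.08 = 21100.10
Import duty = 21100.10 × 20.1% = 4241.12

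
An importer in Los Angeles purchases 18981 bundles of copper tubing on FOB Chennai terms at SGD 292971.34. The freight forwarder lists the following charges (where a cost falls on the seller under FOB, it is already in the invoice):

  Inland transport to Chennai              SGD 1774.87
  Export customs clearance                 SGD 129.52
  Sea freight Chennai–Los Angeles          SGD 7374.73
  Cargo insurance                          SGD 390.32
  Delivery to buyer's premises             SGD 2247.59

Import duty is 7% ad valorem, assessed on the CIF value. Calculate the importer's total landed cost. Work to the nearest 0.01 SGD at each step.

FOB: the seller bears costs until goods are on board at the origin port; the buyer bears freight, insurance and all costs thereafter.
Already in the invoice (seller's account under FOB): inland to port, export clearance — exclude.
CIF value = FOB price + freight + insurance = 292971.34 + 7374.73 + 390.32 = 300736.39
Import duty = 300736.39 × 7% = 21051.55
Buyer bears: freight 7374.73 + insurance 390.32 + delivery 2247.59 + duty 21051.55 = 31064.19
Landed cost = invoice 292971.34 + 31064.19 = 324035.53

Total landed cost: SGD 324035.53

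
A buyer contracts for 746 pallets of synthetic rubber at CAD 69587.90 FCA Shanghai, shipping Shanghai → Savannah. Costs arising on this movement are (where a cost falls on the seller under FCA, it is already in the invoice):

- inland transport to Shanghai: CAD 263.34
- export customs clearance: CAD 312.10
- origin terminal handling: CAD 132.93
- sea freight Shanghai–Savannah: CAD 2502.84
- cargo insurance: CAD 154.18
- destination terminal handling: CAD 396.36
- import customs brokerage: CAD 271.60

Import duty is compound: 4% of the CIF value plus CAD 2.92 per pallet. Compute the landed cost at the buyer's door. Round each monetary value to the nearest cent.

Total landed cost: CAD 78119.24

FCA: the seller delivers export-cleared goods to the carrier; the buyer bears costs from that point.
Already in the invoice (seller's account under FCA): inland to port, export clearance — exclude.
CIF value = FCA price + origin terminal + freight + insurance = 69587.90 + 132.93 + 2502.84 + 154.18 = 72377.85
Ad valorem component: 72377.85 × 4% = 2895.11
Specific component: 746 × 2.92 = 2178.32
Import duty = 2895.11 + 2178.32 = 5073.43
Buyer bears: origin terminal 132.93 + freight 2502.84 + insurance 154.18 + destination terminal 396.36 + brokerage 271.60 + duty 5073.43 = 8531.34
Landed cost = invoice 69587.90 + 8531.34 = 78119.24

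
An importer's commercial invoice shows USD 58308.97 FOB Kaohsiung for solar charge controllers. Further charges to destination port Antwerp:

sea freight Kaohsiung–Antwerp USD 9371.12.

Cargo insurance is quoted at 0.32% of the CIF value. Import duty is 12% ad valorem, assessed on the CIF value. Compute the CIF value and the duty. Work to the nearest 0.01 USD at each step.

Let C be the CIF value. C = FOB price + freight + 0.32% × C
C − 0.32% × C = 58308.97 + 9371.12
0.9968 × C = 67680.09
C = 67680.09 / 0.9968 = 67897.36
Insurance premium = 0.32% × 67897.36 = 217.27
Import duty = 67897.36 × 12% = 8147.68

CIF value: USD 67897.36; import duty: USD 8147.68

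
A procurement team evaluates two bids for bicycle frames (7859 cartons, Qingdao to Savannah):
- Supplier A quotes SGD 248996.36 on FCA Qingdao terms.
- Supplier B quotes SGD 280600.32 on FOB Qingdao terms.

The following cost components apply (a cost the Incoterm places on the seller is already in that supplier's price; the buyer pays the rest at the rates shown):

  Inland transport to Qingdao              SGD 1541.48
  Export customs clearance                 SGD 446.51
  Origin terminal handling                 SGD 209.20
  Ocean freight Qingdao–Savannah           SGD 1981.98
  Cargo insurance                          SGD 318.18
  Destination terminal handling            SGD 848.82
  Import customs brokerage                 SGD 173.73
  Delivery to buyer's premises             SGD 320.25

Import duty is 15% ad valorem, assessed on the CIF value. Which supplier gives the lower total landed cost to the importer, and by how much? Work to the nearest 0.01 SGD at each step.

Supplier A is cheaper by SGD 36103.97

Supplier A (FCA):
CIF value = FCA price + origin terminal + freight + insurance = 248996.36 + 209.20 + 1981.98 + 318.18 = 251505.72
Import duty = 251505.72 × 15% = 37725.86
Buyer bears (A): 209.20 + 1981.98 + 318.18 + 848.82 + 173.73 + 320.25 = 3852.16
Landed cost (A) = invoice 248996.36 + 3852.16 + duty 37725.86 = 290574.38
Supplier B (FOB):
CIF value = FOB price + freight + insurance = 280600.32 + 1981.98 + 318.18 = 282900.48
Import duty = 282900.48 × 15% = 42435.07
Buyer bears (B): 1981.98 + 318.18 + 848.82 + 173.73 + 320.25 = 3642.96
Landed cost (B) = invoice 280600.32 + 3642.96 + duty 42435.07 = 326678.35
Difference = |290574.38 − 326678.35| = 36103.97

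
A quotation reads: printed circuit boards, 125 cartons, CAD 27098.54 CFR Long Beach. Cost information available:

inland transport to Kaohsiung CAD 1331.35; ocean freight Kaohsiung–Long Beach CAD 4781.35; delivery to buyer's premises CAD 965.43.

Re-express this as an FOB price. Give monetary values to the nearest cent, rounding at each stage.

Not relevant to the conversion: inland to port — on the seller under both CFR and FOB; already in the CFR price and stays in the FOB price. delivery — on the buyer under both terms; not part of either seller's price.
From CFR to FOB, the seller no longer bears: freight.
FOB price = 27098.54 − 4781.35 = 22317.19

FOB price: CAD 22317.19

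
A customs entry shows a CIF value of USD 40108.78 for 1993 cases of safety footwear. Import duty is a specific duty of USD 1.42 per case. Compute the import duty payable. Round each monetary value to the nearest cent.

Import duty = 1993 × 1.42 = 2830.06

Import duty: USD 2830.06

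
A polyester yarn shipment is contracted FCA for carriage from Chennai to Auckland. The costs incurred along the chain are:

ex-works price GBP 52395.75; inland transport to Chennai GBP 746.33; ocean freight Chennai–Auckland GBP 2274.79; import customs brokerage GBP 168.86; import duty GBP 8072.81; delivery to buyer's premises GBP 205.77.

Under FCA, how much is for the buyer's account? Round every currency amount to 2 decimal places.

Buyer's account: GBP 10722.23

FCA: the seller delivers export-cleared goods to the carrier; the buyer bears costs from that point.
Seller's account: goods 52395.75 + inland to port 746.33 = 53142.08
Buyer's account: freight 2274.79 + brokerage 168.86 + duty 8072.81 + delivery 205.77 = 10722.23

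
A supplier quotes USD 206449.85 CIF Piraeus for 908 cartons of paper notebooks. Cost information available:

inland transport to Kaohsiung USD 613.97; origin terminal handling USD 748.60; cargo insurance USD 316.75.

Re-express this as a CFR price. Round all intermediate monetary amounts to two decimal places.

CFR price: USD 206133.10

Not relevant to the conversion: origin terminal, inland to port — on the seller under both CIF and CFR; already in the CIF price and stays in the CFR price.
From CIF to CFR, the seller no longer bears: insurance.
CFR price = 206449.85 − 316.75 = 206133.10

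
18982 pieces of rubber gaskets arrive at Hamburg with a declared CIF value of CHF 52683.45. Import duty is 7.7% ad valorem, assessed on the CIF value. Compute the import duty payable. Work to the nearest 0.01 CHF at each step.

Import duty = 52683.45 × 7.7% = 4056.63

Import duty: CHF 4056.63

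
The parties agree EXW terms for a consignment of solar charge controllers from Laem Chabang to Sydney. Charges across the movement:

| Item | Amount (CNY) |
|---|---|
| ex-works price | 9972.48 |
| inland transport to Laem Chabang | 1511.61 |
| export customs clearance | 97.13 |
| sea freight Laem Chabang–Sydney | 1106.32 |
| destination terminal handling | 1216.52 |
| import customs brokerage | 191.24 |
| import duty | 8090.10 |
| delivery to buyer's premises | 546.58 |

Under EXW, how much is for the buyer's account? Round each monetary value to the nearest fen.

Buyer's account: CNY 12759.50

EXW: the seller makes goods available at their premises; the buyer bears all onward costs.
Seller's account: goods 9972.48 = 9972.48
Buyer's account: inland to port 1511.61 + export clearance 97.13 + freight 1106.32 + destination terminal 1216.52 + brokerage 191.24 + duty 8090.10 + delivery 546.58 = 12759.50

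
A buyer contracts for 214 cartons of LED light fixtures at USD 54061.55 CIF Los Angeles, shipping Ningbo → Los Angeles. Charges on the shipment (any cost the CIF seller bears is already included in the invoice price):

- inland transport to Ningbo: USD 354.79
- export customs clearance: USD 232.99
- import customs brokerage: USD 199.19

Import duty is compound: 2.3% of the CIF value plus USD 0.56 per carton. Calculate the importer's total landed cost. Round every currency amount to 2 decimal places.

CIF: the seller pays costs through ocean freight and marine insurance to the destination port.
Already in the invoice (seller's account under CIF): inland to port, export clearance — exclude.
The CIF price already equals the CIF value: 54061.55
Ad valorem component: 54061.55 × 2.3% = 1243.42
Specific component: 214 × 0.56 = 119.84
Import duty = 1243.42 + 119.84 = 1363.26
Buyer bears: brokerage 199.19 + duty 1363.26 = 1562.45
Landed cost = invoice 54061.55 + 1562.45 = 55624.00

Total landed cost: USD 55624.00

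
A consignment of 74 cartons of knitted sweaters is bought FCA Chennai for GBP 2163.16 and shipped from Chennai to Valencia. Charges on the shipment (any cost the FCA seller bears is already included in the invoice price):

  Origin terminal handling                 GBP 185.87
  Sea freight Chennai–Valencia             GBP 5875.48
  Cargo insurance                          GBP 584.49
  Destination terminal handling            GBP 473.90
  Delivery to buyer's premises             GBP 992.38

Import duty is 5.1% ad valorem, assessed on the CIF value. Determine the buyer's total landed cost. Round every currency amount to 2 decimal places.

Total landed cost: GBP 10724.54

FCA: the seller delivers export-cleared goods to the carrier; the buyer bears costs from that point.
CIF value = FCA price + origin terminal + freight + insurance = 2163.16 + 185.87 + 5875.48 + 584.49 = 8809.00
Import duty = 8809.00 × 5.1% = 449.26
Buyer bears: origin terminal 185.87 + freight 5875.48 + insurance 584.49 + destination terminal 473.90 + delivery 992.38 + duty 449.26 = 8561.38
Landed cost = invoice 2163.16 + 8561.38 = 10724.54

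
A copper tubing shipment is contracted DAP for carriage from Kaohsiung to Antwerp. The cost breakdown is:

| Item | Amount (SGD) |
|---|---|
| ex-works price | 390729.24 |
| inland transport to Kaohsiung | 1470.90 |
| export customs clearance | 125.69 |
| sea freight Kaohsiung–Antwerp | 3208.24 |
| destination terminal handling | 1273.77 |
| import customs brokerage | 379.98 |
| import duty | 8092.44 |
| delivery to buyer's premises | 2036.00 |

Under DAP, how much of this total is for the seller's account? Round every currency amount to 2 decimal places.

Seller's account: SGD 398843.84

DAP: the seller bears all costs to the named destination except import duty and clearance.
Seller's account: goods 390729.24 + inland to port 1470.90 + export clearance 125.69 + freight 3208.24 + destination terminal 1273.77 + delivery 2036.00 = 398843.84
Buyer's account: brokerage 379.98 + duty 8092.44 = 8472.42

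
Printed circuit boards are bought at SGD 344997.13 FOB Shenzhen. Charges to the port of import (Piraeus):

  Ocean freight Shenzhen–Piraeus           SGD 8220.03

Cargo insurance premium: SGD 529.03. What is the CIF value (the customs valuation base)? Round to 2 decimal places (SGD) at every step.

CIF value: SGD 353746.19

CIF = FOB price + freight + insurance
CIF = 344997.13 + 8220.03 + 529.03 = 353746.19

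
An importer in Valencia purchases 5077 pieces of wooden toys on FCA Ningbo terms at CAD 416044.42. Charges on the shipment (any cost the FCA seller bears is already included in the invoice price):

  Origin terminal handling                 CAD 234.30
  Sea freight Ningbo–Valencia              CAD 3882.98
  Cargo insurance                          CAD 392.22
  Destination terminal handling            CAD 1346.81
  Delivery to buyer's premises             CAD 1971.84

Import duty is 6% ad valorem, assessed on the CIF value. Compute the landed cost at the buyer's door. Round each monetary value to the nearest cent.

FCA: the seller delivers export-cleared goods to the carrier; the buyer bears costs from that point.
CIF value = FCA price + origin terminal + freight + insurance = 416044.42 + 234.30 + 3882.98 + 392.22 = 420553.92
Import duty = 420553.92 × 6% = 25233.24
Buyer bears: origin terminal 234.30 + freight 3882.98 + insurance 392.22 + destination terminal 1346.81 + delivery 1971.84 + duty 25233.24 = 33061.39
Landed cost = invoice 416044.42 + 33061.39 = 449105.81

Total landed cost: CAD 449105.81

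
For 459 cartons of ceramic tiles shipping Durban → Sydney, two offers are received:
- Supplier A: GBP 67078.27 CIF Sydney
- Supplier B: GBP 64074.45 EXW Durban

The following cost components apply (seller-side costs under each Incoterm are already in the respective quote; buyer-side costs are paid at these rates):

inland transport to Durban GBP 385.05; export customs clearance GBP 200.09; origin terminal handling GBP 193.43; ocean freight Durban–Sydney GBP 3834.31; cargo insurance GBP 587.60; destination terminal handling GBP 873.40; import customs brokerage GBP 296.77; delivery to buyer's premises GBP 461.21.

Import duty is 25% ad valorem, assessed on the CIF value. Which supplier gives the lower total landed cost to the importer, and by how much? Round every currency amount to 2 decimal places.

Supplier A (CIF):
The CIF price already equals the CIF value: 67078.27
Import duty = 67078.27 × 25% = 16769.57
Buyer bears (A): 873.40 + 296.77 + 461.21 = 1631.38
Landed cost (A) = invoice 67078.27 + 1631.38 + duty 16769.57 = 85479.22
Supplier B (EXW):
CIF value = EXW price + inland to port + export clearance + origin terminal + freight + insurance = 64074.45 + 385.05 + 200.09 + 193.43 + 3834.31 + 587.60 = 69274.93
Import duty = 69274.93 × 25% = 17318.73
Buyer bears (B): 385.05 + 200.09 + 193.43 + 3834.31 + 587.60 + 873.40 + 296.77 + 461.21 = 6831.86
Landed cost (B) = invoice 64074.45 + 6831.86 + duty 17318.73 = 88225.04
Difference = |85479.22 − 88225.04| = 2745.82

Supplier A is cheaper by GBP 2745.82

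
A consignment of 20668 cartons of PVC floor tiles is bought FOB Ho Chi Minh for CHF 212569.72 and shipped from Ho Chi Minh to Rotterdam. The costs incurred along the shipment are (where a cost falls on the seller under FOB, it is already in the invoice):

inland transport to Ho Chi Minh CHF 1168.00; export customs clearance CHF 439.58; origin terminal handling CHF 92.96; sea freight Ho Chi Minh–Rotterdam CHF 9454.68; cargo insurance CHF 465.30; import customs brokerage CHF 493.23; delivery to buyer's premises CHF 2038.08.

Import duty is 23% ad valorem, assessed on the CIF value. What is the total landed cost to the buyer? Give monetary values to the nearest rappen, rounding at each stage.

Total landed cost: CHF 276193.64

FOB: the seller bears costs until goods are on board at the origin port; the buyer bears freight, insurance and all costs thereafter.
Already in the invoice (seller's account under FOB): inland to port, export clearance, origin terminal — exclude.
CIF value = FOB price + freight + insurance = 212569.72 + 9454.68 + 465.30 = 222489.70
Import duty = 222489.70 × 23% = 51172.63
Buyer bears: freight 9454.68 + insurance 465.30 + brokerage 493.23 + delivery 2038.08 + duty 51172.63 = 63623.92
Landed cost = invoice 212569.72 + 63623.92 = 276193.64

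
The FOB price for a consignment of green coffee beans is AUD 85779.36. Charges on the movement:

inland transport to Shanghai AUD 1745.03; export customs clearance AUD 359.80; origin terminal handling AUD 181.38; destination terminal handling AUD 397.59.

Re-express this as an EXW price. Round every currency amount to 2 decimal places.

Not relevant to the conversion: destination terminal — on the buyer under both terms; not part of either seller's price.
From FOB to EXW, the seller no longer bears: inland to port, export clearance, origin terminal.
EXW price = 85779.36 − 1745.03 − 359.80 − 181.38 = 83493.15

EXW price: AUD 83493.15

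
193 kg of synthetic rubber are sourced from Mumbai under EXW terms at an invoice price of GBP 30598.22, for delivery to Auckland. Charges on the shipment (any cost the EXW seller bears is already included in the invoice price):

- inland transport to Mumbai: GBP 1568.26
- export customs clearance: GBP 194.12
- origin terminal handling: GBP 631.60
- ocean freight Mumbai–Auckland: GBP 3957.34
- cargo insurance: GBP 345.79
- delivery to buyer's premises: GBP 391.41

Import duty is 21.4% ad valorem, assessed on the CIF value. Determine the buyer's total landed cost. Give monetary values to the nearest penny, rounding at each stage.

Total landed cost: GBP 45667.94

EXW: the seller makes goods available at their premises; the buyer bears all onward costs.
CIF value = EXW price + inland to port + export clearance + origin terminal + freight + insurance = 30598.22 + 1568.26 + 194.12 + 631.60 + 3957.34 + 345.79 = 37295.33
Import duty = 37295.33 × 21.4% = 7981.20
Buyer bears: inland to port 1568.26 + export clearance 194.12 + origin terminal 631.60 + freight 3957.34 + insurance 345.79 + delivery 391.41 + duty 7981.20 = 15069.72
Landed cost = invoice 30598.22 + 15069.72 = 45667.94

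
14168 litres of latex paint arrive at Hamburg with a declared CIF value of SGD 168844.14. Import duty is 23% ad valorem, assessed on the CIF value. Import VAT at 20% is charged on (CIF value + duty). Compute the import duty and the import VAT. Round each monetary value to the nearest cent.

Import duty: SGD 38834.15; import VAT: SGD 41535.66

Import duty = 168844.14 × 23% = 38834.15
VAT base = CIF + duty = 168844.14 + 38834.15 = 207678.29
Import VAT = 207678.29 × 20% = 41535.66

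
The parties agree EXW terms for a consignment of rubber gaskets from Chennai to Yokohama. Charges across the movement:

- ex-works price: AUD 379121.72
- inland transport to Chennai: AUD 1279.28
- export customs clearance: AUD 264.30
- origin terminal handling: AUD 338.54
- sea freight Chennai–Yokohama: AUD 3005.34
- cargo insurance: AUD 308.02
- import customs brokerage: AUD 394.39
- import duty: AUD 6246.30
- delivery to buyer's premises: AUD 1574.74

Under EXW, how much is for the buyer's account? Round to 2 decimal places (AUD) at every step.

Buyer's account: AUD 13410.91

EXW: the seller makes goods available at their premises; the buyer bears all onward costs.
Seller's account: goods 379121.72 = 379121.72
Buyer's account: inland to port 1279.28 + export clearance 264.30 + origin terminal 338.54 + freight 3005.34 + insurance 308.02 + brokerage 394.39 + duty 6246.30 + delivery 1574.74 = 13410.91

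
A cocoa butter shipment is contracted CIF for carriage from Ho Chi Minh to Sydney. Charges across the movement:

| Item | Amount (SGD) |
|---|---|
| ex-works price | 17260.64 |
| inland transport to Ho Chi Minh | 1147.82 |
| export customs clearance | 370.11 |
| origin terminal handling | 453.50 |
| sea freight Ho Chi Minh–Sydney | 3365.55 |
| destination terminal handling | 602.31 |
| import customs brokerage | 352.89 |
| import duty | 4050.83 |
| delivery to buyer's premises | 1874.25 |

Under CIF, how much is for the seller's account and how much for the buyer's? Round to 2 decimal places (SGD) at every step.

CIF: the seller pays costs through ocean freight and marine insurance to the destination port.
Seller's account: goods 17260.64 + inland to port 1147.82 + export clearance 370.11 + origin terminal 453.50 + freight 3365.55 = 22597.62
Buyer's account: destination terminal 602.31 + brokerage 352.89 + duty 4050.83 + delivery 1874.25 = 6880.28

Seller: SGD 22597.62; buyer: SGD 6880.28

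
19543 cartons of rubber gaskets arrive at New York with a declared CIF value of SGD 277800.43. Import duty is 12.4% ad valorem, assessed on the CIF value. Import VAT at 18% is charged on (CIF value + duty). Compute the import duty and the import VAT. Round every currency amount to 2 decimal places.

Import duty = 277800.43 × 12.4% = 34447.25
VAT base = CIF + duty = 277800.43 + 34447.25 = 312247.68
Import VAT = 312247.68 × 18% = 56204.58

Import duty: SGD 34447.25; import VAT: SGD 56204.58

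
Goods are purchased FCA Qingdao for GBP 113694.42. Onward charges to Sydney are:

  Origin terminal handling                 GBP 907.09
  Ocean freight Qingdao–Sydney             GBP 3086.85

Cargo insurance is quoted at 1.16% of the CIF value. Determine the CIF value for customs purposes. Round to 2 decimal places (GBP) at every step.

Let C be the CIF value. C = FCA price + pre-shipment costs + freight + 1.16% × C
C − 1.16% × C = 113694.42 + 907.09 + 3086.85
0.9884 × C = 117688.36
C = 117688.36 / 0.9884 = 119069.57
Insurance premium = 1.16% × 119069.57 = 1381.21

CIF value: GBP 119069.57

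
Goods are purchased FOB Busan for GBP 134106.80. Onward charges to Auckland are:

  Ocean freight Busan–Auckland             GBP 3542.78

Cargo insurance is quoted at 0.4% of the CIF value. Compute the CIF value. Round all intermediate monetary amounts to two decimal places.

Let C be the CIF value. C = FOB price + freight + 0.4% × C
C − 0.4% × C = 134106.80 + 3542.78
0.996 × C = 137649.58
C = 137649.58 / 0.996 = 138202.39
Insurance premium = 0.4% × 138202.39 = 552.81

CIF value: GBP 138202.39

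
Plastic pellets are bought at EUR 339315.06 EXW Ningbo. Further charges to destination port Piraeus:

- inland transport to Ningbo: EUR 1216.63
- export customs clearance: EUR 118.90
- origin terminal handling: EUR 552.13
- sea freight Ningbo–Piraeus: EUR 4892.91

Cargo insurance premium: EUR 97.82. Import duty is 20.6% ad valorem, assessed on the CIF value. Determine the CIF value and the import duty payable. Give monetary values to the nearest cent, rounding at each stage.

CIF = EXW price + pre-shipment costs + freight + insurance
CIF = 339315.06 + 1216.63 + 118.90 + 552.13 + 4892.91 + 97.82 = 346193.45
Import duty = 346193.45 × 20.6% = 71315.85

CIF value: EUR 346193.45; import duty: EUR 71315.85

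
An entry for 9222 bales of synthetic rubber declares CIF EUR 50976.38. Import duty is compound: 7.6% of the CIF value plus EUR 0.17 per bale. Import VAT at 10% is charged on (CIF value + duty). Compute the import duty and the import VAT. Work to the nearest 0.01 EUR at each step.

Import duty: EUR 5441.94; import VAT: EUR 5641.83

Ad valorem component: 50976.38 × 7.6% = 3874.20
Specific component: 9222 × 0.17 = 1567.74
Import duty = 3874.20 + 1567.74 = 5441.94
VAT base = CIF + duty = 50976.38 + 5441.94 = 56418.32
Import VAT = 56418.32 × 10% = 5641.83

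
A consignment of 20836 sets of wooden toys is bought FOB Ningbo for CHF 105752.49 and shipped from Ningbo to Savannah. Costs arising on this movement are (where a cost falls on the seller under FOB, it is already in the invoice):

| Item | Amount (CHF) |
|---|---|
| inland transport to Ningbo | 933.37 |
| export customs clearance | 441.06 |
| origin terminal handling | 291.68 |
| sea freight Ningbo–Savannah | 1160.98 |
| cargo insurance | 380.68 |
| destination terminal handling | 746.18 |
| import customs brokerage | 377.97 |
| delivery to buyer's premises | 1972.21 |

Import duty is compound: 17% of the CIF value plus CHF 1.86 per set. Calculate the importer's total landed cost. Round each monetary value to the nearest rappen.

Total landed cost: CHF 167385.48

FOB: the seller bears costs until goods are on board at the origin port; the buyer bears freight, insurance and all costs thereafter.
Already in the invoice (seller's account under FOB): inland to port, export clearance, origin terminal — exclude.
CIF value = FOB price + freight + insurance = 105752.49 + 1160.98 + 380.68 = 107294.15
Ad valorem component: 107294.15 × 17% = 18240.01
Specific component: 20836 × 1.86 = 38754.96
Import duty = 18240.01 + 38754.96 = 56994.97
Buyer bears: freight 1160.98 + insurance 380.68 + destination terminal 746.18 + brokerage 377.97 + delivery 1972.21 + duty 56994.97 = 61632.99
Landed cost = invoice 105752.49 + 61632.99 = 167385.48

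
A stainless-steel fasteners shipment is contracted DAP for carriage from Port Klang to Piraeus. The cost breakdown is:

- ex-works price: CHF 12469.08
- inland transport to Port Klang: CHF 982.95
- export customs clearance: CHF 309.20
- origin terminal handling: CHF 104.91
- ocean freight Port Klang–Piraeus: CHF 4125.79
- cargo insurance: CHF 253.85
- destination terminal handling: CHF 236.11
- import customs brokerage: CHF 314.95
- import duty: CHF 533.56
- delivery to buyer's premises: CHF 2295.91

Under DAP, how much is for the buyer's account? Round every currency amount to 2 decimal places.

Buyer's account: CHF 848.51

DAP: the seller bears all costs to the named destination except import duty and clearance.
Seller's account: goods 12469.08 + inland to port 982.95 + export clearance 309.20 + origin terminal 104.91 + freight 4125.79 + insurance 253.85 + destination terminal 236.11 + delivery 2295.91 = 20777.80
Buyer's account: brokerage 314.95 + duty 533.56 = 848.51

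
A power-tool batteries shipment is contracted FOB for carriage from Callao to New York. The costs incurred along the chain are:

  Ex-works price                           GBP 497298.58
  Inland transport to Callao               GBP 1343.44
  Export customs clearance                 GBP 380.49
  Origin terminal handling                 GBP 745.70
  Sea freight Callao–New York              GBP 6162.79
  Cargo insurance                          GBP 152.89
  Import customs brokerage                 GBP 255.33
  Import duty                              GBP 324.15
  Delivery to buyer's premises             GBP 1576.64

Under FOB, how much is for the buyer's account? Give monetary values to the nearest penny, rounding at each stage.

FOB: the seller bears costs until goods are on board at the origin port; the buyer bears freight, insurance and all costs thereafter.
Seller's account: goods 497298.58 + inland to port 1343.44 + export clearance 380.49 + origin terminal 745.70 = 499768.21
Buyer's account: freight 6162.79 + insurance 152.89 + brokerage 255.33 + duty 324.15 + delivery 1576.64 = 8471.80

Buyer's account: GBP 8471.80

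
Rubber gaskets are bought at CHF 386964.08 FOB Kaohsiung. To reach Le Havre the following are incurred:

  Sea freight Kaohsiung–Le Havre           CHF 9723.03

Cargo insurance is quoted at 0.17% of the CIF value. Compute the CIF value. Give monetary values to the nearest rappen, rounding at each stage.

Let C be the CIF value. C = FOB price + freight + 0.17% × C
C − 0.17% × C = 386964.08 + 9723.03
0.9983 × C = 396687.11
C = 396687.11 / 0.9983 = 397362.63
Insurance premium = 0.17% × 397362.63 = 675.52

CIF value: CHF 397362.63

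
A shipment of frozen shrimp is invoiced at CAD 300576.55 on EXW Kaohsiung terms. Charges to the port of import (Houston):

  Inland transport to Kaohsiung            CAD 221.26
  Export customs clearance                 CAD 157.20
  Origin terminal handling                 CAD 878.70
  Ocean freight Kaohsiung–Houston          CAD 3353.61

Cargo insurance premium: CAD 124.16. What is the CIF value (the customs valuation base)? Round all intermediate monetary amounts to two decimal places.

CIF value: CAD 305311.48

CIF = EXW price + pre-shipment costs + freight + insurance
CIF = 300576.55 + 221.26 + 157.20 + 878.70 + 3353.61 + 124.16 = 305311.48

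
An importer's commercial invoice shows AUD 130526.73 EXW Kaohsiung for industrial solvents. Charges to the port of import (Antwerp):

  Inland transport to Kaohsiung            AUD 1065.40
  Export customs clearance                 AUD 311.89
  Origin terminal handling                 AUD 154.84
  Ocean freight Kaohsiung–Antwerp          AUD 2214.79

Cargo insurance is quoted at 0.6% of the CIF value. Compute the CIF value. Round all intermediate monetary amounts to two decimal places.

Let C be the CIF value. C = EXW price + pre-shipment costs + freight + 0.6% × C
C − 0.6% × C = 130526.73 + 1065.40 + 311.89 + 154.84 + 2214.79
0.994 × C = 134273.65
C = 134273.65 / 0.994 = 135084.15
Insurance premium = 0.6% × 135084.15 = 810.50

CIF value: AUD 135084.15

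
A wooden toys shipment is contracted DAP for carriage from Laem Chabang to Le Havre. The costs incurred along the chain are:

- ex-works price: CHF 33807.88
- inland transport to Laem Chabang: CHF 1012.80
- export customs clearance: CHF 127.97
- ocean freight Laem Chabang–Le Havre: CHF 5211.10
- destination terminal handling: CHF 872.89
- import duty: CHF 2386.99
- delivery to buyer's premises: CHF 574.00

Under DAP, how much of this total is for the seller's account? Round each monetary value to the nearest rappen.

DAP: the seller bears all costs to the named destination except import duty and clearance.
Seller's account: goods 33807.88 + inland to port 1012.80 + export clearance 127.97 + freight 5211.10 + destination terminal 872.89 + delivery 574.00 = 41606.64
Buyer's account: duty 2386.99 = 2386.99

Seller's account: CHF 41606.64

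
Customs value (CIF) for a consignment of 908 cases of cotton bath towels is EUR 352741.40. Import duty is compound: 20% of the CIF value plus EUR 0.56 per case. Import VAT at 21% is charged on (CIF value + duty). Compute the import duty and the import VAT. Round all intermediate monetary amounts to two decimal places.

Ad valorem component: 352741.40 × 20% = 70548.28
Specific component: 908 × 0.56 = 508.48
Import duty = 70548.28 + 508.48 = 71056.76
VAT base = CIF + duty = 352741.40 + 71056.76 = 423798.16
Import VAT = 423798.16 × 21% = 88997.61

Import duty: EUR 71056.76; import VAT: EUR 88997.61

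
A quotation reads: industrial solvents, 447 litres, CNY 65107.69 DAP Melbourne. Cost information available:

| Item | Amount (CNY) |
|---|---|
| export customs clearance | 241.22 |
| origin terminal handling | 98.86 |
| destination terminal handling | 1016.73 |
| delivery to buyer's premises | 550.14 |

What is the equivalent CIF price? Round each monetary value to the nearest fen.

CIF price: CNY 63540.82

Not relevant to the conversion: origin terminal, export clearance — on the seller under both DAP and CIF; already in the DAP price and stays in the CIF price.
From DAP to CIF, the seller no longer bears: destination terminal, delivery.
CIF price = 65107.69 − 1016.73 − 550.14 = 63540.82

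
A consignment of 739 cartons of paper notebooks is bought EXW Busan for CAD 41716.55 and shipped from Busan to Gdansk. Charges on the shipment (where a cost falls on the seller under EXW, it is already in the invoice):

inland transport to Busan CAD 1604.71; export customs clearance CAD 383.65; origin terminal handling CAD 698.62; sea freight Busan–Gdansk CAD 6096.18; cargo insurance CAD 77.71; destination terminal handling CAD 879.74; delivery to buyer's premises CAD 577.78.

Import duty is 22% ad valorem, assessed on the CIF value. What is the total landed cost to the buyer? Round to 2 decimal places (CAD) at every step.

EXW: the seller makes goods available at their premises; the buyer bears all onward costs.
CIF value = EXW price + inland to port + export clearance + origin terminal + freight + insurance = 41716.55 + 1604.71 + 383.65 + 698.62 + 6096.18 + 77.71 = 50577.42
Import duty = 50577.42 × 22% = 11127.03
Buyer bears: inland to port 1604.71 + export clearance 383.65 + origin terminal 698.62 + freight 6096.18 + insurance 77.71 + destination terminal 879.74 + delivery 577.78 + duty 11127.03 = 21445.42
Landed cost = invoice 41716.55 + 21445.42 = 63161.97

Total landed cost: CAD 63161.97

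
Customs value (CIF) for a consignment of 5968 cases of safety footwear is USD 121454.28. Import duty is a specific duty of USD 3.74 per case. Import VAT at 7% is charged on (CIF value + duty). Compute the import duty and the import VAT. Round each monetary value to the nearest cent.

Import duty = 5968 × 3.74 = 22320.32
VAT base = CIF + duty = 121454.28 + 22320.32 = 143774.60
Import VAT = 143774.60 × 7% = 10064.22

Import duty: USD 22320.32; import VAT: USD 10064.22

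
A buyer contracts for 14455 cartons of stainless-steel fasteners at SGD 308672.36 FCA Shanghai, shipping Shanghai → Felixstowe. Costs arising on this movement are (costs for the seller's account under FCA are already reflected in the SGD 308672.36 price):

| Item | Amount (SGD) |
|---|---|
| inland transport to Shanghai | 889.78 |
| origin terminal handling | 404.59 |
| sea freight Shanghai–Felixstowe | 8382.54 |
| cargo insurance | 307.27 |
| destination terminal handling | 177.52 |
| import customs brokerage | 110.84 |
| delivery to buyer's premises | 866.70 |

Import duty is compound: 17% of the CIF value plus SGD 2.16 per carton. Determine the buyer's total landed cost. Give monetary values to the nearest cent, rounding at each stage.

FCA: the seller delivers export-cleared goods to the carrier; the buyer bears costs from that point.
Already in the invoice (seller's account under FCA): inland to port — exclude.
CIF value = FCA price + origin terminal + freight + insurance = 308672.36 + 404.59 + 8382.54 + 307.27 = 317766.76
Ad valorem component: 317766.76 × 17% = 54020.35
Specific component: 14455 × 2.16 = 31222.80
Import duty = 54020.35 + 31222.80 = 85243.15
Buyer bears: origin terminal 404.59 + freight 8382.54 + insurance 307.27 + destination terminal 177.52 + brokerage 110.84 + delivery 866.70 + duty 85243.15 = 95492.61
Landed cost = invoice 308672.36 + 95492.61 = 404164.97

Total landed cost: SGD 404164.97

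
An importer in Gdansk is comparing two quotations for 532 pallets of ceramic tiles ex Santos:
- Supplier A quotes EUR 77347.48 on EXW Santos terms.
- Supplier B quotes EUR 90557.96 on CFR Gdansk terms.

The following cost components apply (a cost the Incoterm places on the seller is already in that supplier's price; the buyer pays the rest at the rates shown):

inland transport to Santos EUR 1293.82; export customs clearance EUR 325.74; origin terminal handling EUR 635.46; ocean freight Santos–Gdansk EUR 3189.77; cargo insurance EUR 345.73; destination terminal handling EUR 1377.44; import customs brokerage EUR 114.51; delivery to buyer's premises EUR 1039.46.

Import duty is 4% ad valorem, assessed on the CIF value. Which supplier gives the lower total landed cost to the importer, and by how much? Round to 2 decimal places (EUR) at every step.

Supplier A (EXW):
CIF value = EXW price + inland to port + export clearance + origin terminal + freight + insurance = 77347.48 + 1293.82 + 325.74 + 635.46 + 3189.77 + 345.73 = 83138.00
Import duty = 83138.00 × 4% = 3325.52
Buyer bears (A): 1293.82 + 325.74 + 635.46 + 3189.77 + 345.73 + 1377.44 + 114.51 + 1039.46 = 8321.93
Landed cost (A) = invoice 77347.48 + 8321.93 + duty 3325.52 = 88994.93
Supplier B (CFR):
CIF value = CFR price + insurance = 90557.96 + 345.73 = 90903.69
Import duty = 90903.69 × 4% = 3636.15
Buyer bears (B): 345.73 + 1377.44 + 114.51 + 1039.46 = 2877.14
Landed cost (B) = invoice 90557.96 + 2877.14 + duty 3636.15 = 97071.25
Difference = |88994.93 − 97071.25| = 8076.32

Supplier A is cheaper by EUR 8076.32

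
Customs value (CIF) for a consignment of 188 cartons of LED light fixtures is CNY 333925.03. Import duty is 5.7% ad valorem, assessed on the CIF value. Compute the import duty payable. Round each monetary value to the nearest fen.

Import duty: CNY 19033.73

Import duty = 333925.03 × 5.7% = 19033.73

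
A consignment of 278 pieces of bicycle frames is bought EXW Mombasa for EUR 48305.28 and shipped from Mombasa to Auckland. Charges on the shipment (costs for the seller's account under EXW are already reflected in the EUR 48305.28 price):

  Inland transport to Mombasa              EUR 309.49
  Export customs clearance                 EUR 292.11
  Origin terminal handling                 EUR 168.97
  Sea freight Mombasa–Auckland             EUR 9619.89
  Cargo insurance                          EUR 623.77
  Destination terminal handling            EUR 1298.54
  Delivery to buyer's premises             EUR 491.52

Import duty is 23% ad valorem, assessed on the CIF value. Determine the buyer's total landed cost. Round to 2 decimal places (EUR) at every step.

Total landed cost: EUR 74753.06

EXW: the seller makes goods available at their premises; the buyer bears all onward costs.
CIF value = EXW price + inland to port + export clearance + origin terminal + freight + insurance = 48305.28 + 309.49 + 292.11 + 168.97 + 9619.89 + 623.77 = 59319.51
Import duty = 59319.51 × 23% = 13643.49
Buyer bears: inland to port 309.49 + export clearance 292.11 + origin terminal 168.97 + freight 9619.89 + insurance 623.77 + destination terminal 1298.54 + delivery 491.52 + duty 13643.49 = 26447.78
Landed cost = invoice 48305.28 + 26447.78 = 74753.06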